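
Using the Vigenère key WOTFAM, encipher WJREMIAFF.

Repeat the key across the message: WOTFAMWOT
W(22)+W(22): 44≡18 → S
J(9)+O(14): 23 → X
R(17)+T(19): 36≡10 → K
E(4)+F(5): 9 → J
M(12)+A(0): 12 → M
I(8)+M(12): 20 → U
A(0)+W(22): 22 → W
F(5)+O(14): 19 → T
F(5)+T(19): 24 → Y

SXKJMUWTY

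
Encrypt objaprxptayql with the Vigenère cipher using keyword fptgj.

Repeat the key across the message: fptgjfptgjfpt
o(14)+f(5): 19 → t
b(1)+p(15): 16 → q
j(9)+t(19): 28≡2 → c
a(0)+g(6): 6 → g
p(15)+j(9): 24 → y
r(17)+f(5): 22 → w
x(23)+p(15): 38≡12 → m
p(15)+t(19): 34≡8 → i
t(19)+g(6): 25 → z
a(0)+j(9): 9 → j
y(24)+f(5): 29≡3 → d
q(16)+p(15): 31≡5 → f
l(11)+t(19): 30≡4 → e

tqcgywmizjdfe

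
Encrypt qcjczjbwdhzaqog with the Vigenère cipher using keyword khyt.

Repeat the key across the message: khytkhytkhytkhy
q(16)+k(10): 26≡0 → a
c(2)+h(7): 9 → j
j(9)+y(24): 33≡7 → h
c(2)+t(19): 21 → v
z(25)+k(10): 35≡9 → j
j(9)+h(7): 16 → q
b(1)+y(24): 25 → z
w(22)+t(19): 41≡15 → p
d(3)+k(10): 13 → n
h(7)+h(7): 14 → o
z(25)+y(24): 49≡23 → x
a(0)+t(19): 19 → t
q(16)+k(10): 26≡0 → a
o(14)+h(7): 21 → v
g(6)+y(24): 30≡4 → e

ajhvjqzpnoxtave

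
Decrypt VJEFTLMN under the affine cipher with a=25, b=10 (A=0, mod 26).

The inverse of 25 mod 26 is 25, since 25·25=625≡1. Apply D(y)=25·(y−10) mod 26:
V(21): 25·(21−10)=275≡15 → P
J(9): 25·(9−10)=-25≡1 → B
E(4): 25·(4−10)=-150≡6 → G
F(5): 25·(5−10)=-125≡5 → F
T(19): 25·(19−10)=225≡17 → R
L(11): 25·(11−10)=25 → Z
M(12): 25·(12−10)=50≡24 → Y
N(13): 25·(13−10)=75≡23 → X

PBGFRZYX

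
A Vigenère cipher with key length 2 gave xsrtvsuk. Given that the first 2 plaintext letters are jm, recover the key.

og

Subtract each crib letter from the matching ciphertext letter (mod 26):
x(23)−j(9)=14 → o
s(18)−m(12)=6 → g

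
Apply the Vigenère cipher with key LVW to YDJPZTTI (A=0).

Repeat the key across the message: LVWLVWLV
Y(24)+L(11): 35≡9 → J
D(3)+V(21): 24 → Y
J(9)+W(22): 31≡5 → F
P(15)+L(11): 26≡0 → A
Z(25)+V(21): 46≡20 → U
T(19)+W(22): 41≡15 → P
T(19)+L(11): 30≡4 → E
I(8)+V(21): 29≡3 → D

JYFAUPED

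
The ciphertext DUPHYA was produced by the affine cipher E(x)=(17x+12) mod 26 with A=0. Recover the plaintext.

The inverse of 17 mod 26 is 23, since 17·23=391≡1. Apply D(y)=23·(y−12) mod 26:
D(3): 23·(3−12)=-207≡1 → B
U(20): 23·(20−12)=184≡2 → C
P(15): 23·(15−12)=69≡17 → R
H(7): 23·(7−12)=-115≡15 → P
Y(24): 23·(24−12)=276≡16 → Q
A(0): 23·(0−12)=-276≡10 → K

BCRPQK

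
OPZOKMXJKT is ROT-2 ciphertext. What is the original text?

MNXMIKVHIR

O(14): 14−2=12 → M
P(15): 15−2=13 → N
Z(25): 25−2=23 → X
O(14): 14−2=12 → M
K(10): 10−2=8 → I
M(12): 12−2=10 → K
X(23): 23−2=21 → V
J(9): 9−2=7 → H
K(10): 10−2=8 → I
T(19): 19−2=17 → R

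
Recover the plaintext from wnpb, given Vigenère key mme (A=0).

kblp

Repeat the key across the ciphertext: mmem
w(22)−m(12): 10 → k
n(13)−m(12): 1 → b
p(15)−e(4): 11 → l
b(1)−m(12): -11≡15 → p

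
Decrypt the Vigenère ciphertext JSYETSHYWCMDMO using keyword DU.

Repeat the key across the ciphertext: DUDUDUDUDUDUDU
J(9)−D(3): 6 → G
S(18)−U(20): -2≡24 → Y
Y(24)−D(3): 21 → V
E(4)−U(20): -16≡10 → K
T(19)−D(3): 16 → Q
S(18)−U(20): -2≡24 → Y
H(7)−D(3): 4 → E
Y(24)−U(20): 4 → E
W(22)−D(3): 19 → T
C(2)−U(20): -18≡8 → I
M(12)−D(3): 9 → J
D(3)−U(20): -17≡9 → J
M(12)−D(3): 9 → J
O(14)−U(20): -6≡20 → U

GYVKQYEETIJJJU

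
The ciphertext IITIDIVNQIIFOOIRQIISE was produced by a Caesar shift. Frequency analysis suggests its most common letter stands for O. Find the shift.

20

The most frequent ciphertext letter is I (appears 9 times).
I is position 8; O is position 14.
Shift = -6≡20.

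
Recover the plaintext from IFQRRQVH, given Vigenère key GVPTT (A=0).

CKBYYKAS

Repeat the key across the ciphertext: GVPTTGVP
I(8)−G(6): 2 → C
F(5)−V(21): -16≡10 → K
Q(16)−P(15): 1 → B
R(17)−T(19): -2≡24 → Y
R(17)−T(19): -2≡24 → Y
Q(16)−G(6): 10 → K
V(21)−V(21): 0 → A
H(7)−P(15): -8≡18 → S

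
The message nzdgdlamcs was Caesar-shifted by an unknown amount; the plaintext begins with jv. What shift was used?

4

From the crib: n(13)−j(9)=4, so the shift is 4.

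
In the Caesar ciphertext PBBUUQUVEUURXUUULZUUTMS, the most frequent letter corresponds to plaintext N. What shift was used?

The most frequent ciphertext letter is U (appears 10 times).
U is position 20; N is position 13.
Shift = 7.

7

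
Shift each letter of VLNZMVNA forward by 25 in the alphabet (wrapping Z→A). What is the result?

UKMYLUMZ

V(21): 21+25=46≡20 → U
L(11): 11+25=36≡10 → K
N(13): 13+25=38≡12 → M
Z(25): 25+25=50≡24 → Y
M(12): 12+25=37≡11 → L
V(21): 21+25=46≡20 → U
N(13): 13+25=38≡12 → M
A(0): 0+25=25 → Z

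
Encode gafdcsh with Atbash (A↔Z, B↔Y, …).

tzuwxhs

g(6) → t(19)
a(0) → z(25)
f(5) → u(20)
d(3) → w(22)
c(2) → x(23)
s(18) → h(7)
h(7) → s(18)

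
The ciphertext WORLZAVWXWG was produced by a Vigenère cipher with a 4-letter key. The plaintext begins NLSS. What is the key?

Subtract each crib letter from the matching ciphertext letter (mod 26):
W(22)−N(13)=9 → J
O(14)−L(11)=3 → D
R(17)−S(18)=-1≡25 → Z
L(11)−S(18)=-7≡19 → T

JDZT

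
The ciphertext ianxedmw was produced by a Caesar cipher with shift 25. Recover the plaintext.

i(8): 8−25=-17≡9 → j
a(0): 0−25=-25≡1 → b
n(13): 13−25=-12≡14 → o
x(23): 23−25=-2≡24 → y
e(4): 4−25=-21≡5 → f
d(3): 3−25=-22≡4 → e
m(12): 12−25=-13≡13 → n
w(22): 22−25=-3≡23 → x

jboyfenx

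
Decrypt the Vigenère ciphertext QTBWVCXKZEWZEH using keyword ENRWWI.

Repeat the key across the ciphertext: ENRWWIENRWWIEN
Q(16)−E(4): 12 → M
T(19)−N(13): 6 → G
B(1)−R(17): -16≡10 → K
W(22)−W(22): 0 → A
V(21)−W(22): -1≡25 → Z
C(2)−I(8): -6≡20 → U
X(23)−E(4): 19 → T
K(10)−N(13): -3≡23 → X
Z(25)−R(17): 8 → I
E(4)−W(22): -18≡8 → I
W(22)−W(22): 0 → A
Z(25)−I(8): 17 → R
E(4)−E(4): 0 → A
H(7)−N(13): -6≡20 → U

MGKAZUTXIIARAU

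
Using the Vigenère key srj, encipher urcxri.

milpir

Repeat the key across the message: srjsrj
u(20)+s(18): 38≡12 → m
r(17)+r(17): 34≡8 → i
c(2)+j(9): 11 → l
x(23)+s(18): 41≡15 → p
r(17)+r(17): 34≡8 → i
i(8)+j(9): 17 → r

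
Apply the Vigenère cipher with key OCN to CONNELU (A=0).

Repeat the key across the message: OCNOCNO
C(2)+O(14): 16 → Q
O(14)+C(2): 16 → Q
N(13)+N(13): 26≡0 → A
N(13)+O(14): 27≡1 → B
E(4)+C(2): 6 → G
L(11)+N(13): 24 → Y
U(20)+O(14): 34≡8 → I

QQABGYI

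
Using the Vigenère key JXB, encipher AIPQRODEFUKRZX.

JFQZOPMBGDHSIU

Repeat the key across the message: JXBJXBJXBJXBJX
A(0)+J(9): 9 → J
I(8)+X(23): 31≡5 → F
P(15)+B(1): 16 → Q
Q(16)+J(9): 25 → Z
R(17)+X(23): 40≡14 → O
O(14)+B(1): 15 → P
D(3)+J(9): 12 → M
E(4)+X(23): 27≡1 → B
F(5)+B(1): 6 → G
U(20)+J(9): 29≡3 → D
K(10)+X(23): 33≡7 → H
R(17)+B(1): 18 → S
Z(25)+J(9): 34≡8 → I
X(23)+X(23): 46≡20 → U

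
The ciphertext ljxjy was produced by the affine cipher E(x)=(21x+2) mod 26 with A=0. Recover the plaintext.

tjbjg

The inverse of 21 mod 26 is 5, since 21·5=105≡1. Apply D(y)=5·(y−2) mod 26:
l(11): 5·(11−2)=45≡19 → t
j(9): 5·(9−2)=35≡9 → j
x(23): 5·(23−2)=105≡1 → b
j(9): 5·(9−2)=35≡9 → j
y(24): 5·(24−2)=110≡6 → g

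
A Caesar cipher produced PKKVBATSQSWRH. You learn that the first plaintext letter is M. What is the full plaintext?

MHHSYXQPNPTOE

From the crib: P(15)−M(12)=3, so the shift is 3.
Subtract 3 from each ciphertext letter:
P(15): 15−3=12 → M
K(10): 10−3=7 → H
K(10): 10−3=7 → H
V(21): 21−3=18 → S
B(1): 1−3=-2≡24 → Y
A(0): 0−3=-3≡23 → X
T(19): 19−3=16 → Q
S(18): 18−3=15 → P
Q(16): 16−3=13 → N
S(18): 18−3=15 → P
W(22): 22−3=19 → T
R(17): 17−3=14 → O
H(7): 7−3=4 → E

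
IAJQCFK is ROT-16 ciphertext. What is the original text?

SKTAMPU

I(8): 8−16=-8≡18 → S
A(0): 0−16=-16≡10 → K
J(9): 9−16=-7≡19 → T
Q(16): 16−16=0 → A
C(2): 2−16=-14≡12 → M
F(5): 5−16=-11≡15 → P
K(10): 10−16=-6≡20 → U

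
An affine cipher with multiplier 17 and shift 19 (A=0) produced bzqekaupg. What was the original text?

The inverse of 17 mod 26 is 23, since 17·23=391≡1. Apply D(y)=23·(y−19) mod 26:
b(1): 23·(1−19)=-414≡2 → c
z(25): 23·(25−19)=138≡8 → i
q(16): 23·(16−19)=-69≡9 → j
e(4): 23·(4−19)=-345≡19 → t
k(10): 23·(10−19)=-207≡1 → b
a(0): 23·(0−19)=-437≡5 → f
u(20): 23·(20−19)=23 → x
p(15): 23·(15−19)=-92≡12 → m
g(6): 23·(6−19)=-299≡13 → n

cijtbfxmn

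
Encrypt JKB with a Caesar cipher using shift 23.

GHY

J(9): 9+23=32≡6 → G
K(10): 10+23=33≡7 → H
B(1): 1+23=24 → Y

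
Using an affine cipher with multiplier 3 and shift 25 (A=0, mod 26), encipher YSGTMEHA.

Y(24): 3·24+25=97≡19 → T
S(18): 3·18+25=79≡1 → B
G(6): 3·6+25=43≡17 → R
T(19): 3·19+25=82≡4 → E
M(12): 3·12+25=61≡9 → J
E(4): 3·4+25=37≡11 → L
H(7): 3·7+25=46≡20 → U
A(0): 3·0+25=25 → Z

TBREJLUZ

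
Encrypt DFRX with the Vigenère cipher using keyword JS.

MXAP

Repeat the key across the message: JSJS
D(3)+J(9): 12 → M
F(5)+S(18): 23 → X
R(17)+J(9): 26≡0 → A
X(23)+S(18): 41≡15 → P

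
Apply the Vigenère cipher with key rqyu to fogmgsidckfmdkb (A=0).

weegxigxtadguaz

Repeat the key across the message: rqyurqyurqyurqy
f(5)+r(17): 22 → w
o(14)+q(16): 30≡4 → e
g(6)+y(24): 30≡4 → e
m(12)+u(20): 32≡6 → g
g(6)+r(17): 23 → x
s(18)+q(16): 34≡8 → i
i(8)+y(24): 32≡6 → g
d(3)+u(20): 23 → x
c(2)+r(17): 19 → t
k(10)+q(16): 26≡0 → a
f(5)+y(24): 29≡3 → d
m(12)+u(20): 32≡6 → g
d(3)+r(17): 20 → u
k(10)+q(16): 26≡0 → a
b(1)+y(24): 25 → z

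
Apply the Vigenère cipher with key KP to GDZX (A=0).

Repeat the key across the message: KPKP
G(6)+K(10): 16 → Q
D(3)+P(15): 18 → S
Z(25)+K(10): 35≡9 → J
X(23)+P(15): 38≡12 → M

QSJM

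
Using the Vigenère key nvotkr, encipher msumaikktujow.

znifkzxfhntfj

Repeat the key across the message: nvotkrnvotkrn
m(12)+n(13): 25 → z
s(18)+v(21): 39≡13 → n
u(20)+o(14): 34≡8 → i
m(12)+t(19): 31≡5 → f
a(0)+k(10): 10 → k
i(8)+r(17): 25 → z
k(10)+n(13): 23 → x
k(10)+v(21): 31≡5 → f
t(19)+o(14): 33≡7 → h
u(20)+t(19): 39≡13 → n
j(9)+k(10): 19 → t
o(14)+r(17): 31≡5 → f
w(22)+n(13): 35≡9 → j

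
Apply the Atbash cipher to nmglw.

mntod

n(13) → m(12)
m(12) → n(13)
g(6) → t(19)
l(11) → o(14)
w(22) → d(3)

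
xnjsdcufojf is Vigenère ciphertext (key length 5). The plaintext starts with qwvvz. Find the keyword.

Subtract each crib letter from the matching ciphertext letter (mod 26):
x(23)−q(16)=7 → h
n(13)−w(22)=-9≡17 → r
j(9)−v(21)=-12≡14 → o
s(18)−v(21)=-3≡23 → x
d(3)−z(25)=-22≡4 → e

hroxe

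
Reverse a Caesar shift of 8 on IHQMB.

I(8): 8−8=0 → A
H(7): 7−8=-1≡25 → Z
Q(16): 16−8=8 → I
M(12): 12−8=4 → E
B(1): 1−8=-7≡19 → T

AZIET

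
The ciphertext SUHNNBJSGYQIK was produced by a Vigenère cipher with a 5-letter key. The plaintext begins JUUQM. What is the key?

Subtract each crib letter from the matching ciphertext letter (mod 26):
S(18)−J(9)=9 → J
U(20)−U(20)=0 → A
H(7)−U(20)=-13≡13 → N
N(13)−Q(16)=-3≡23 → X
N(13)−M(12)=1 → B

JANXB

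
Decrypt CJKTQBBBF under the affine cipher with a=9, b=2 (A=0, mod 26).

AVYZQXXXJ

The inverse of 9 mod 26 is 3, since 9·3=27≡1. Apply D(y)=3·(y−2) mod 26:
C(2): 3·(2−2)=0 → A
J(9): 3·(9−2)=21 → V
K(10): 3·(10−2)=24 → Y
T(19): 3·(19−2)=51≡25 → Z
Q(16): 3·(16−2)=42≡16 → Q
B(1): 3·(1−2)=-3≡23 → X
B(1): 3·(1−2)=-3≡23 → X
B(1): 3·(1−2)=-3≡23 → X
F(5): 3·(5−2)=9 → J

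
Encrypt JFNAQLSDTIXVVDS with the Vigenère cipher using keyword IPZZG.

Repeat the key across the message: IPZZGIPZZGIPZZG
J(9)+I(8): 17 → R
F(5)+P(15): 20 → U
N(13)+Z(25): 38≡12 → M
A(0)+Z(25): 25 → Z
Q(16)+G(6): 22 → W
L(11)+I(8): 19 → T
S(18)+P(15): 33≡7 → H
D(3)+Z(25): 28≡2 → C
T(19)+Z(25): 44≡18 → S
I(8)+G(6): 14 → O
X(23)+I(8): 31≡5 → F
V(21)+P(15): 36≡10 → K
V(21)+Z(25): 46≡20 → U
D(3)+Z(25): 28≡2 → C
S(18)+G(6): 24 → Y

RUMZWTHCSOFKUCY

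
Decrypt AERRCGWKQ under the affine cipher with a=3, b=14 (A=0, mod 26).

The inverse of 3 mod 26 is 9, since 3·9=27≡1. Apply D(y)=9·(y−14) mod 26:
A(0): 9·(0−14)=-126≡4 → E
E(4): 9·(4−14)=-90≡14 → O
R(17): 9·(17−14)=27≡1 → B
R(17): 9·(17−14)=27≡1 → B
C(2): 9·(2−14)=-108≡22 → W
G(6): 9·(6−14)=-72≡6 → G
W(22): 9·(22−14)=72≡20 → U
K(10): 9·(10−14)=-36≡16 → Q
Q(16): 9·(16−14)=18 → S

EOBBWGUQS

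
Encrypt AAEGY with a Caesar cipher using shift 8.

A(0): 0+8=8 → I
A(0): 0+8=8 → I
E(4): 4+8=12 → M
G(6): 6+8=14 → O
Y(24): 24+8=32≡6 → G

IIMOG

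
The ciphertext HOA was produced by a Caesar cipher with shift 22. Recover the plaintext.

LSE

H(7): 7−22=-15≡11 → L
O(14): 14−22=-8≡18 → S
A(0): 0−22=-22≡4 → E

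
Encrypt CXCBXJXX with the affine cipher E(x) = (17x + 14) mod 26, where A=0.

C(2): 17·2+14=48≡22 → W
X(23): 17·23+14=405≡15 → P
C(2): 17·2+14=48≡22 → W
B(1): 17·1+14=31≡5 → F
X(23): 17·23+14=405≡15 → P
J(9): 17·9+14=167≡11 → L
X(23): 17·23+14=405≡15 → P
X(23): 17·23+14=405≡15 → P

WPWFPLPP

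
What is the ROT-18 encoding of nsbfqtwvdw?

fktxilonvo

n(13): 13+18=31≡5 → f
s(18): 18+18=36≡10 → k
b(1): 1+18=19 → t
f(5): 5+18=23 → x
q(16): 16+18=34≡8 → i
t(19): 19+18=37≡11 → l
w(22): 22+18=40≡14 → o
v(21): 21+18=39≡13 → n
d(3): 3+18=21 → v
w(22): 22+18=40≡14 → o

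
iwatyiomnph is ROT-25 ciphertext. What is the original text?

jxbuzjpnoqi

i(8): 8−25=-17≡9 → j
w(22): 22−25=-3≡23 → x
a(0): 0−25=-25≡1 → b
t(19): 19−25=-6≡20 → u
y(24): 24−25=-1≡25 → z
i(8): 8−25=-17≡9 → j
o(14): 14−25=-11≡15 → p
m(12): 12−25=-13≡13 → n
n(13): 13−25=-12≡14 → o
p(15): 15−25=-10≡16 → q
h(7): 7−25=-18≡8 → i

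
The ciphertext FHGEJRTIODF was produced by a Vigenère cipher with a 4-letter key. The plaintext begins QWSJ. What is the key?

PLOV

Subtract each crib letter from the matching ciphertext letter (mod 26):
F(5)−Q(16)=-11≡15 → P
H(7)−W(22)=-15≡11 → L
G(6)−S(18)=-12≡14 → O
E(4)−J(9)=-5≡21 → V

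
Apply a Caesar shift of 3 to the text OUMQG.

RXPTJ

O(14): 14+3=17 → R
U(20): 20+3=23 → X
M(12): 12+3=15 → P
Q(16): 16+3=19 → T
G(6): 6+3=9 → J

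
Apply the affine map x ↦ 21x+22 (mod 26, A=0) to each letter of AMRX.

A(0): 21·0+22=22 → W
M(12): 21·12+22=274≡14 → O
R(17): 21·17+22=379≡15 → P
X(23): 21·23+22=505≡11 → L

WOPL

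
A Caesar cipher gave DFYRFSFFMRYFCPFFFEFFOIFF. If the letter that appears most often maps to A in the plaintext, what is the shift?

The most frequent ciphertext letter is F (appears 12 times).
F is position 5; A is position 0.
Shift = 5.

5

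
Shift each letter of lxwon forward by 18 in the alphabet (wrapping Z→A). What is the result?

l(11): 11+18=29≡3 → d
x(23): 23+18=41≡15 → p
w(22): 22+18=40≡14 → o
o(14): 14+18=32≡6 → g
n(13): 13+18=31≡5 → f

dpogf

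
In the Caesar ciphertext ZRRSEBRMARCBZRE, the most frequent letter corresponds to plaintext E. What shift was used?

13

The most frequent ciphertext letter is R (appears 5 times).
R is position 17; E is position 4.
Shift = 13.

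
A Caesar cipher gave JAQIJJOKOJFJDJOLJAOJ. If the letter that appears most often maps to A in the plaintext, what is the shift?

The most frequent ciphertext letter is J (appears 8 times).
J is position 9; A is position 0.
Shift = 9.

9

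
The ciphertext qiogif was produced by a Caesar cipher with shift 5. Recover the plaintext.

ldjbda

q(16): 16−5=11 → l
i(8): 8−5=3 → d
o(14): 14−5=9 → j
g(6): 6−5=1 → b
i(8): 8−5=3 → d
f(5): 5−5=0 → a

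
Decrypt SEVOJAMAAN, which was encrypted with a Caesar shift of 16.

COFYTKWKKX

S(18): 18−16=2 → C
E(4): 4−16=-12≡14 → O
V(21): 21−16=5 → F
O(14): 14−16=-2≡24 → Y
J(9): 9−16=-7≡19 → T
A(0): 0−16=-16≡10 → K
M(12): 12−16=-4≡22 → W
A(0): 0−16=-16≡10 → K
A(0): 0−16=-16≡10 → K
N(13): 13−16=-3≡23 → X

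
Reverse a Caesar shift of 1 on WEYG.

VDXF

W(22): 22−1=21 → V
E(4): 4−1=3 → D
Y(24): 24−1=23 → X
G(6): 6−1=5 → F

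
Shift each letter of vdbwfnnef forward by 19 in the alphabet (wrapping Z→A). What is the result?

v(21): 21+19=40≡14 → o
d(3): 3+19=22 → w
b(1): 1+19=20 → u
w(22): 22+19=41≡15 → p
f(5): 5+19=24 → y
n(13): 13+19=32≡6 → g
n(13): 13+19=32≡6 → g
e(4): 4+19=23 → x
f(5): 5+19=24 → y

owupyggxy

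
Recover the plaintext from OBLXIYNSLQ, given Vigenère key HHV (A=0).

Repeat the key across the ciphertext: HHVHHVHHVH
O(14)−H(7): 7 → H
B(1)−H(7): -6≡20 → U
L(11)−V(21): -10≡16 → Q
X(23)−H(7): 16 → Q
I(8)−H(7): 1 → B
Y(24)−V(21): 3 → D
N(13)−H(7): 6 → G
S(18)−H(7): 11 → L
L(11)−V(21): -10≡16 → Q
Q(16)−H(7): 9 → J

HUQQBDGLQJ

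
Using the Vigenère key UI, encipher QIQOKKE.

Repeat the key across the message: UIUIUIU
Q(16)+U(20): 36≡10 → K
I(8)+I(8): 16 → Q
Q(16)+U(20): 36≡10 → K
O(14)+I(8): 22 → W
K(10)+U(20): 30≡4 → E
K(10)+I(8): 18 → S
E(4)+U(20): 24 → Y

KQKWESY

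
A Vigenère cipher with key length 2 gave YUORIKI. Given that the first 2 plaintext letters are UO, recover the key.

Subtract each crib letter from the matching ciphertext letter (mod 26):
Y(24)−U(20)=4 → E
U(20)−O(14)=6 → G

EG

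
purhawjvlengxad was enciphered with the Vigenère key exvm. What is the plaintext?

Repeat the key across the ciphertext: exvmexvmexvmexv
p(15)−e(4): 11 → l
u(20)−x(23): -3≡23 → x
r(17)−v(21): -4≡22 → w
h(7)−m(12): -5≡21 → v
a(0)−e(4): -4≡22 → w
w(22)−x(23): -1≡25 → z
j(9)−v(21): -12≡14 → o
v(21)−m(12): 9 → j
l(11)−e(4): 7 → h
e(4)−x(23): -19≡7 → h
n(13)−v(21): -8≡18 → s
g(6)−m(12): -6≡20 → u
x(23)−e(4): 19 → t
a(0)−x(23): -23≡3 → d
d(3)−v(21): -18≡8 → i

lxwvwzojhhsutdi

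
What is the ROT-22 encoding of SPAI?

S(18): 18+22=40≡14 → O
P(15): 15+22=37≡11 → L
A(0): 0+22=22 → W
I(8): 8+22=30≡4 → E

OLWE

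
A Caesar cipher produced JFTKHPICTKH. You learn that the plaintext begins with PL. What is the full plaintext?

PLZQNVOIZQN

From the crib: J(9)−P(15)=-6≡20, so the shift is 20.
Subtract 20 from each ciphertext letter:
J(9): 9−20=-11≡15 → P
F(5): 5−20=-15≡11 → L
T(19): 19−20=-1≡25 → Z
K(10): 10−20=-10≡16 → Q
H(7): 7−20=-13≡13 → N
P(15): 15−20=-5≡21 → V
I(8): 8−20=-12≡14 → O
C(2): 2−20=-18≡8 → I
T(19): 19−20=-1≡25 → Z
K(10): 10−20=-10≡16 → Q
H(7): 7−20=-13≡13 → N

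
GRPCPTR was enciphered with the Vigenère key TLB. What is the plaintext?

Repeat the key across the ciphertext: TLBTLBT
G(6)−T(19): -13≡13 → N
R(17)−L(11): 6 → G
P(15)−B(1): 14 → O
C(2)−T(19): -17≡9 → J
P(15)−L(11): 4 → E
T(19)−B(1): 18 → S
R(17)−T(19): -2≡24 → Y

NGOJESY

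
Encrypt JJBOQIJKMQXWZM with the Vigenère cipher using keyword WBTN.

Repeat the key across the message: WBTNWBTNWBTNWB
J(9)+W(22): 31≡5 → F
J(9)+B(1): 10 → K
B(1)+T(19): 20 → U
O(14)+N(13): 27≡1 → B
Q(16)+W(22): 38≡12 → M
I(8)+B(1): 9 → J
J(9)+T(19): 28≡2 → C
K(10)+N(13): 23 → X
M(12)+W(22): 34≡8 → I
Q(16)+B(1): 17 → R
X(23)+T(19): 42≡16 → Q
W(22)+N(13): 35≡9 → J
Z(25)+W(22): 47≡21 → V
M(12)+B(1): 13 → N

FKUBMJCXIRQJVN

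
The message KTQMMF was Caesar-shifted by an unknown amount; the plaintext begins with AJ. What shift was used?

10

From the crib: K(10)−A(0)=10, so the shift is 10.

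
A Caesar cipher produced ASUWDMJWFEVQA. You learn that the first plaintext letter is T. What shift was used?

7

From the crib: A(0)−T(19)=-19≡7, so the shift is 7.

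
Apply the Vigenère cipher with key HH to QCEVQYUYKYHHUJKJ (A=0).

Repeat the key across the message: HHHHHHHHHHHHHHHH
Q(16)+H(7): 23 → X
C(2)+H(7): 9 → J
E(4)+H(7): 11 → L
V(21)+H(7): 28≡2 → C
Q(16)+H(7): 23 → X
Y(24)+H(7): 31≡5 → F
U(20)+H(7): 27≡1 → B
Y(24)+H(7): 31≡5 → F
K(10)+H(7): 17 → R
Y(24)+H(7): 31≡5 → F
H(7)+H(7): 14 → O
H(7)+H(7): 14 → O
U(20)+H(7): 27≡1 → B
J(9)+H(7): 16 → Q
K(10)+H(7): 17 → R
J(9)+H(7): 16 → Q

XJLCXFBFRFOOBQRQ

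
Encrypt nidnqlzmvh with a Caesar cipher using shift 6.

tojtwrfsbn

n(13): 13+6=19 → t
i(8): 8+6=14 → o
d(3): 3+6=9 → j
n(13): 13+6=19 → t
q(16): 16+6=22 → w
l(11): 11+6=17 → r
z(25): 25+6=31≡5 → f
m(12): 12+6=18 → s
v(21): 21+6=27≡1 → b
h(7): 7+6=13 → n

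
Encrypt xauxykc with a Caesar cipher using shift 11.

ilfijvn

x(23): 23+11=34≡8 → i
a(0): 0+11=11 → l
u(20): 20+11=31≡5 → f
x(23): 23+11=34≡8 → i
y(24): 24+11=35≡9 → j
k(10): 10+11=21 → v
c(2): 2+11=13 → n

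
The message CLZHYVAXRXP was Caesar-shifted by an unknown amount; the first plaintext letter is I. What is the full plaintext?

From the crib: C(2)−I(8)=-6≡20, so the shift is 20.
Subtract 20 from each ciphertext letter:
C(2): 2−20=-18≡8 → I
L(11): 11−20=-9≡17 → R
Z(25): 25−20=5 → F
H(7): 7−20=-13≡13 → N
Y(24): 24−20=4 → E
V(21): 21−20=1 → B
A(0): 0−20=-20≡6 → G
X(23): 23−20=3 → D
R(17): 17−20=-3≡23 → X
X(23): 23−20=3 → D
P(15): 15−20=-5≡21 → V

IRFNEBGDXDV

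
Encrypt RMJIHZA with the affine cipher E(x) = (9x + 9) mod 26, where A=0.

GNMDUAJ

R(17): 9·17+9=162≡6 → G
M(12): 9·12+9=117≡13 → N
J(9): 9·9+9=90≡12 → M
I(8): 9·8+9=81≡3 → D
H(7): 9·7+9=72≡20 → U
Z(25): 9·25+9=234≡0 → A
A(0): 9·0+9=9 → J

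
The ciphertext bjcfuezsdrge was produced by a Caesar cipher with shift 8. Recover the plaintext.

tbuxmwrkvjyw

b(1): 1−8=-7≡19 → t
j(9): 9−8=1 → b
c(2): 2−8=-6≡20 → u
f(5): 5−8=-3≡23 → x
u(20): 20−8=12 → m
e(4): 4−8=-4≡22 → w
z(25): 25−8=17 → r
s(18): 18−8=10 → k
d(3): 3−8=-5≡21 → v
r(17): 17−8=9 → j
g(6): 6−8=-2≡24 → y
e(4): 4−8=-4≡22 → w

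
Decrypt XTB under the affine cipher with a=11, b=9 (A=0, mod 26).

GIE

The inverse of 11 mod 26 is 19, since 11·19=209≡1. Apply D(y)=19·(y−9) mod 26:
X(23): 19·(23−9)=266≡6 → G
T(19): 19·(19−9)=190≡8 → I
B(1): 19·(1−9)=-152≡4 → E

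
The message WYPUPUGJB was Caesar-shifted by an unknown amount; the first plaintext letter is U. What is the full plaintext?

From the crib: W(22)−U(20)=2, so the shift is 2.
Subtract 2 from each ciphertext letter:
W(22): 22−2=20 → U
Y(24): 24−2=22 → W
P(15): 15−2=13 → N
U(20): 20−2=18 → S
P(15): 15−2=13 → N
U(20): 20−2=18 → S
G(6): 6−2=4 → E
J(9): 9−2=7 → H
B(1): 1−2=-1≡25 → Z

UWNSNSEHZ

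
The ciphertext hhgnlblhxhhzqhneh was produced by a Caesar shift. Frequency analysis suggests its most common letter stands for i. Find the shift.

25

The most frequent ciphertext letter is h (appears 7 times).
h is position 7; i is position 8.
Shift = -1≡25.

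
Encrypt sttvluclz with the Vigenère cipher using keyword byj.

trcwjddji

Repeat the key across the message: byjbyjbyj
s(18)+b(1): 19 → t
t(19)+y(24): 43≡17 → r
t(19)+j(9): 28≡2 → c
v(21)+b(1): 22 → w
l(11)+y(24): 35≡9 → j
u(20)+j(9): 29≡3 → d
c(2)+b(1): 3 → d
l(11)+y(24): 35≡9 → j
z(25)+j(9): 34≡8 → i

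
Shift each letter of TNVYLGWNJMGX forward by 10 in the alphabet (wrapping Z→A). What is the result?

T(19): 19+10=29≡3 → D
N(13): 13+10=23 → X
V(21): 21+10=31≡5 → F
Y(24): 24+10=34≡8 → I
L(11): 11+10=21 → V
G(6): 6+10=16 → Q
W(22): 22+10=32≡6 → G
N(13): 13+10=23 → X
J(9): 9+10=19 → T
M(12): 12+10=22 → W
G(6): 6+10=16 → Q
X(23): 23+10=33≡7 → H

DXFIVQGXTWQH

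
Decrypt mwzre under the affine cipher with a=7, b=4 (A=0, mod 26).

qkdna

The inverse of 7 mod 26 is 15, since 7·15=105≡1. Apply D(y)=15·(y−4) mod 26:
m(12): 15·(12−4)=120≡16 → q
w(22): 15·(22−4)=270≡10 → k
z(25): 15·(25−4)=315≡3 → d
r(17): 15·(17−4)=195≡13 → n
e(4): 15·(4−4)=0 → a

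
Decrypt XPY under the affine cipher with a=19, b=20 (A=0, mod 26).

The inverse of 19 mod 26 is 11, since 19·11=209≡1. Apply D(y)=11·(y−20) mod 26:
X(23): 11·(23−20)=33≡7 → H
P(15): 11·(15−20)=-55≡23 → X
Y(24): 11·(24−20)=44≡18 → S

HXS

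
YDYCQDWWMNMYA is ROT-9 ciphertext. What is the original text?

Y(24): 24−9=15 → P
D(3): 3−9=-6≡20 → U
Y(24): 24−9=15 → P
C(2): 2−9=-7≡19 → T
Q(16): 16−9=7 → H
D(3): 3−9=-6≡20 → U
W(22): 22−9=13 → N
W(22): 22−9=13 → N
M(12): 12−9=3 → D
N(13): 13−9=4 → E
M(12): 12−9=3 → D
Y(24): 24−9=15 → P
A(0): 0−9=-9≡17 → R

PUPTHUNNDEDPR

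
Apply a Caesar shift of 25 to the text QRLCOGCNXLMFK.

PQKBNFBMWKLEJ

Q(16): 16+25=41≡15 → P
R(17): 17+25=42≡16 → Q
L(11): 11+25=36≡10 → K
C(2): 2+25=27≡1 → B
O(14): 14+25=39≡13 → N
G(6): 6+25=31≡5 → F
C(2): 2+25=27≡1 → B
N(13): 13+25=38≡12 → M
X(23): 23+25=48≡22 → W
L(11): 11+25=36≡10 → K
M(12): 12+25=37≡11 → L
F(5): 5+25=30≡4 → E
K(10): 10+25=35≡9 → J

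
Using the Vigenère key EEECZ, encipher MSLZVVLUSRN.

QWPBUZPYUQR

Repeat the key across the message: EEECZEEECZE
M(12)+E(4): 16 → Q
S(18)+E(4): 22 → W
L(11)+E(4): 15 → P
Z(25)+C(2): 27≡1 → B
V(21)+Z(25): 46≡20 → U
V(21)+E(4): 25 → Z
L(11)+E(4): 15 → P
U(20)+E(4): 24 → Y
S(18)+C(2): 20 → U
R(17)+Z(25): 42≡16 → Q
N(13)+E(4): 17 → R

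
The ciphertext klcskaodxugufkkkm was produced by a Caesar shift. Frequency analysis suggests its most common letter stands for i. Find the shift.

The most frequent ciphertext letter is k (appears 5 times).
k is position 10; i is position 8.
Shift = 2.

2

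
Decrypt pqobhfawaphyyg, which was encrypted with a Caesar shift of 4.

p(15): 15−4=11 → l
q(16): 16−4=12 → m
o(14): 14−4=10 → k
b(1): 1−4=-3≡23 → x
h(7): 7−4=3 → d
f(5): 5−4=1 → b
a(0): 0−4=-4≡22 → w
w(22): 22−4=18 → s
a(0): 0−4=-4≡22 → w
p(15): 15−4=11 → l
h(7): 7−4=3 → d
y(24): 24−4=20 → u
y(24): 24−4=20 → u
g(6): 6−4=2 → c

lmkxdbwswlduuc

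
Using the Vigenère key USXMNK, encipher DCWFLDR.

XUTRYNL

Repeat the key across the message: USXMNKU
D(3)+U(20): 23 → X
C(2)+S(18): 20 → U
W(22)+X(23): 45≡19 → T
F(5)+M(12): 17 → R
L(11)+N(13): 24 → Y
D(3)+K(10): 13 → N
R(17)+U(20): 37≡11 → L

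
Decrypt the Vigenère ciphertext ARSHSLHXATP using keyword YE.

Repeat the key across the ciphertext: YEYEYEYEYEY
A(0)−Y(24): -24≡2 → C
R(17)−E(4): 13 → N
S(18)−Y(24): -6≡20 → U
H(7)−E(4): 3 → D
S(18)−Y(24): -6≡20 → U
L(11)−E(4): 7 → H
H(7)−Y(24): -17≡9 → J
X(23)−E(4): 19 → T
A(0)−Y(24): -24≡2 → C
T(19)−E(4): 15 → P
P(15)−Y(24): -9≡17 → R

CNUDUHJTCPR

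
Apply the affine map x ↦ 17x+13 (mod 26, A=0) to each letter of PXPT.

IOIY

P(15): 17·15+13=268≡8 → I
X(23): 17·23+13=404≡14 → O
P(15): 17·15+13=268≡8 → I
T(19): 17·19+13=336≡24 → Y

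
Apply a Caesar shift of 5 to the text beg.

gjl

b(1): 1+5=6 → g
e(4): 4+5=9 → j
g(6): 6+5=11 → l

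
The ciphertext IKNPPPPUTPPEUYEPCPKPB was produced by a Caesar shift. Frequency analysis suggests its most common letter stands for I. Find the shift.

The most frequent ciphertext letter is P (appears 9 times).
P is position 15; I is position 8.
Shift = 7.

7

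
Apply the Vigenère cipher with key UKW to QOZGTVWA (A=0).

Repeat the key across the message: UKWUKWUK
Q(16)+U(20): 36≡10 → K
O(14)+K(10): 24 → Y
Z(25)+W(22): 47≡21 → V
G(6)+U(20): 26≡0 → A
T(19)+K(10): 29≡3 → D
V(21)+W(22): 43≡17 → R
W(22)+U(20): 42≡16 → Q
A(0)+K(10): 10 → K

KYVADRQK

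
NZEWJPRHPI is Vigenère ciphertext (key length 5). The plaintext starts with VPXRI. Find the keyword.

Subtract each crib letter from the matching ciphertext letter (mod 26):
N(13)−V(21)=-8≡18 → S
Z(25)−P(15)=10 → K
E(4)−X(23)=-19≡7 → H
W(22)−R(17)=5 → F
J(9)−I(8)=1 → B

SKHFB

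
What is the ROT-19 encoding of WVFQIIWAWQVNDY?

POYJBBPTPJOGWR

W(22): 22+19=41≡15 → P
V(21): 21+19=40≡14 → O
F(5): 5+19=24 → Y
Q(16): 16+19=35≡9 → J
I(8): 8+19=27≡1 → B
I(8): 8+19=27≡1 → B
W(22): 22+19=41≡15 → P
A(0): 0+19=19 → T
W(22): 22+19=41≡15 → P
Q(16): 16+19=35≡9 → J
V(21): 21+19=40≡14 → O
N(13): 13+19=32≡6 → G
D(3): 3+19=22 → W
Y(24): 24+19=43≡17 → R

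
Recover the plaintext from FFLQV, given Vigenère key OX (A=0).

RIXTH

Repeat the key across the ciphertext: OXOXO
F(5)−O(14): -9≡17 → R
F(5)−X(23): -18≡8 → I
L(11)−O(14): -3≡23 → X
Q(16)−X(23): -7≡19 → T
V(21)−O(14): 7 → H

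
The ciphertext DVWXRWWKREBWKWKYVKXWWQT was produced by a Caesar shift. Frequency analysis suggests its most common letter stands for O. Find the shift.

8

The most frequent ciphertext letter is W (appears 7 times).
W is position 22; O is position 14.
Shift = 8.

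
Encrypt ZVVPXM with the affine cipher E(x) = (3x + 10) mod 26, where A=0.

Z(25): 3·25+10=85≡7 → H
V(21): 3·21+10=73≡21 → V
V(21): 3·21+10=73≡21 → V
P(15): 3·15+10=55≡3 → D
X(23): 3·23+10=79≡1 → B
M(12): 3·12+10=46≡20 → U

HVVDBU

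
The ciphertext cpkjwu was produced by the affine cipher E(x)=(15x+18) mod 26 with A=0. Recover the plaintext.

The inverse of 15 mod 26 is 7, since 15·7=105≡1. Apply D(y)=7·(y−18) mod 26:
c(2): 7·(2−18)=-112≡18 → s
p(15): 7·(15−18)=-21≡5 → f
k(10): 7·(10−18)=-56≡22 → w
j(9): 7·(9−18)=-63≡15 → p
w(22): 7·(22−18)=28≡2 → c
u(20): 7·(20−18)=14 → o

sfwpco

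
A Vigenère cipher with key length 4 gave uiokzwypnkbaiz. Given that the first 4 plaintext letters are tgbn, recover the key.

Subtract each crib letter from the matching ciphertext letter (mod 26):
u(20)−t(19)=1 → b
i(8)−g(6)=2 → c
o(14)−b(1)=13 → n
k(10)−n(13)=-3≡23 → x

bcnx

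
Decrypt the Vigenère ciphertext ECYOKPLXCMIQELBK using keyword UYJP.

KEPZQRCIIOZBKNSV

Repeat the key across the ciphertext: UYJPUYJPUYJPUYJP
E(4)−U(20): -16≡10 → K
C(2)−Y(24): -22≡4 → E
Y(24)−J(9): 15 → P
O(14)−P(15): -1≡25 → Z
K(10)−U(20): -10≡16 → Q
P(15)−Y(24): -9≡17 → R
L(11)−J(9): 2 → C
X(23)−P(15): 8 → I
C(2)−U(20): -18≡8 → I
M(12)−Y(24): -12≡14 → O
I(8)−J(9): -1≡25 → Z
Q(16)−P(15): 1 → B
E(4)−U(20): -16≡10 → K
L(11)−Y(24): -13≡13 → N
B(1)−J(9): -8≡18 → S
K(10)−P(15): -5≡21 → V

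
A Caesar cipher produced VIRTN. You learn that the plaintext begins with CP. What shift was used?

From the crib: V(21)−C(2)=19, so the shift is 19.

19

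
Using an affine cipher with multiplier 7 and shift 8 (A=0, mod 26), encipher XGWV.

NYGZ

X(23): 7·23+8=169≡13 → N
G(6): 7·6+8=50≡24 → Y
W(22): 7·22+8=162≡6 → G
V(21): 7·21+8=155≡25 → Z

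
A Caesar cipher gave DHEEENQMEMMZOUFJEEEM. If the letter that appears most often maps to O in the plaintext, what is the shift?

The most frequent ciphertext letter is E (appears 7 times).
E is position 4; O is position 14.
Shift = -10≡16.

16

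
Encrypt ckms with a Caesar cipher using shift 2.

emou

c(2): 2+2=4 → e
k(10): 10+2=12 → m
m(12): 12+2=14 → o
s(18): 18+2=20 → u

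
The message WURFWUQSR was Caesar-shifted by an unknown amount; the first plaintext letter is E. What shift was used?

18

From the crib: W(22)−E(4)=18, so the shift is 18.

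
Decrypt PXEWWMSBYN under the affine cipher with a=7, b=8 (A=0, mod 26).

BRSCCIUZGX

The inverse of 7 mod 26 is 15, since 7·15=105≡1. Apply D(y)=15·(y−8) mod 26:
P(15): 15·(15−8)=105≡1 → B
X(23): 15·(23−8)=225≡17 → R
E(4): 15·(4−8)=-60≡18 → S
W(22): 15·(22−8)=210≡2 → C
W(22): 15·(22−8)=210≡2 → C
M(12): 15·(12−8)=60≡8 → I
S(18): 15·(18−8)=150≡20 → U
B(1): 15·(1−8)=-105≡25 → Z
Y(24): 15·(24−8)=240≡6 → G
N(13): 15·(13−8)=75≡23 → X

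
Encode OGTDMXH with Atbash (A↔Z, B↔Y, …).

LTGWNCS

O(14) → L(11)
G(6) → T(19)
T(19) → G(6)
D(3) → W(22)
M(12) → N(13)
X(23) → C(2)
H(7) → S(18)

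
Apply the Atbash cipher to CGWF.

C(2) → X(23)
G(6) → T(19)
W(22) → D(3)
F(5) → U(20)

XTDU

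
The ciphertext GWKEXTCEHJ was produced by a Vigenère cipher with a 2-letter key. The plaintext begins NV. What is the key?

Subtract each crib letter from the matching ciphertext letter (mod 26):
G(6)−N(13)=-7≡19 → T
W(22)−V(21)=1 → B

TB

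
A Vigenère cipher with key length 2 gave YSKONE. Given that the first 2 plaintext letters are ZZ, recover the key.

Subtract each crib letter from the matching ciphertext letter (mod 26):
Y(24)−Z(25)=-1≡25 → Z
S(18)−Z(25)=-7≡19 → T

ZT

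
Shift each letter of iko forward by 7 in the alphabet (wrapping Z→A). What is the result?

prv

i(8): 8+7=15 → p
k(10): 10+7=17 → r
o(14): 14+7=21 → v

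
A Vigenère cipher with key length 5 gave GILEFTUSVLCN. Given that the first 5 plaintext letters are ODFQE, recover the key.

SFGOB

Subtract each crib letter from the matching ciphertext letter (mod 26):
G(6)−O(14)=-8≡18 → S
I(8)−D(3)=5 → F
L(11)−F(5)=6 → G
E(4)−Q(16)=-12≡14 → O
F(5)−E(4)=1 → B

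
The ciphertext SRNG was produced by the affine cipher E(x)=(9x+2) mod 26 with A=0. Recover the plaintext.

The inverse of 9 mod 26 is 3, since 9·3=27≡1. Apply D(y)=3·(y−2) mod 26:
S(18): 3·(18−2)=48≡22 → W
R(17): 3·(17−2)=45≡19 → T
N(13): 3·(13−2)=33≡7 → H
G(6): 3·(6−2)=12 → M

WTHM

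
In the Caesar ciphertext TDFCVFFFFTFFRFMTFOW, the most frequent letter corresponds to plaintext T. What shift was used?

The most frequent ciphertext letter is F (appears 9 times).
F is position 5; T is position 19.
Shift = -14≡12.

12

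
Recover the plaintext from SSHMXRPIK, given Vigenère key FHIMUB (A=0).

NLZADQKBC

Repeat the key across the ciphertext: FHIMUBFHI
S(18)−F(5): 13 → N
S(18)−H(7): 11 → L
H(7)−I(8): -1≡25 → Z
M(12)−M(12): 0 → A
X(23)−U(20): 3 → D
R(17)−B(1): 16 → Q
P(15)−F(5): 10 → K
I(8)−H(7): 1 → B
K(10)−I(8): 2 → C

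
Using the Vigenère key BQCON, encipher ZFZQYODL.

Repeat the key across the message: BQCONBQC
Z(25)+B(1): 26≡0 → A
F(5)+Q(16): 21 → V
Z(25)+C(2): 27≡1 → B
Q(16)+O(14): 30≡4 → E
Y(24)+N(13): 37≡11 → L
O(14)+B(1): 15 → P
D(3)+Q(16): 19 → T
L(11)+C(2): 13 → N

AVBELPTN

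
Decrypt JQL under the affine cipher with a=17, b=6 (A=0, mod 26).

RWL

The inverse of 17 mod 26 is 23, since 17·23=391≡1. Apply D(y)=23·(y−6) mod 26:
J(9): 23·(9−6)=69≡17 → R
Q(16): 23·(16−6)=230≡22 → W
L(11): 23·(11−6)=115≡11 → L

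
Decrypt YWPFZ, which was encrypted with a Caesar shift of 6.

SQJZT

Y(24): 24−6=18 → S
W(22): 22−6=16 → Q
P(15): 15−6=9 → J
F(5): 5−6=-1≡25 → Z
Z(25): 25−6=19 → T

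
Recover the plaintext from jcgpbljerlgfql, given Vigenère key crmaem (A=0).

Repeat the key across the ciphertext: crmaemcrmaemcr
j(9)−c(2): 7 → h
c(2)−r(17): -15≡11 → l
g(6)−m(12): -6≡20 → u
p(15)−a(0): 15 → p
b(1)−e(4): -3≡23 → x
l(11)−m(12): -1≡25 → z
j(9)−c(2): 7 → h
e(4)−r(17): -13≡13 → n
r(17)−m(12): 5 → f
l(11)−a(0): 11 → l
g(6)−e(4): 2 → c
f(5)−m(12): -7≡19 → t
q(16)−c(2): 14 → o
l(11)−r(17): -6≡20 → u

hlupxzhnflctou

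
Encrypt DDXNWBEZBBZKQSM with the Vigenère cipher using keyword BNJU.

EQGHXONTCOIERFV

Repeat the key across the message: BNJUBNJUBNJUBNJ
D(3)+B(1): 4 → E
D(3)+N(13): 16 → Q
X(23)+J(9): 32≡6 → G
N(13)+U(20): 33≡7 → H
W(22)+B(1): 23 → X
B(1)+N(13): 14 → O
E(4)+J(9): 13 → N
Z(25)+U(20): 45≡19 → T
B(1)+B(1): 2 → C
B(1)+N(13): 14 → O
Z(25)+J(9): 34≡8 → I
K(10)+U(20): 30≡4 → E
Q(16)+B(1): 17 → R
S(18)+N(13): 31≡5 → F
M(12)+J(9): 21 → V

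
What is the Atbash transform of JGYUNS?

QTBFMH

J(9) → Q(16)
G(6) → T(19)
Y(24) → B(1)
U(20) → F(5)
N(13) → M(12)
S(18) → H(7)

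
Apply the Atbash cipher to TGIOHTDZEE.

GTRLSGWAVV

T(19) → G(6)
G(6) → T(19)
I(8) → R(17)
O(14) → L(11)
H(7) → S(18)
T(19) → G(6)
D(3) → W(22)
Z(25) → A(0)
E(4) → V(21)
E(4) → V(21)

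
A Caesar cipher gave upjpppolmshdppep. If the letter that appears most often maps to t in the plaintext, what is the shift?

22

The most frequent ciphertext letter is p (appears 7 times).
p is position 15; t is position 19.
Shift = -4≡22.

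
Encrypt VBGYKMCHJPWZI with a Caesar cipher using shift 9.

V(21): 21+9=30≡4 → E
B(1): 1+9=10 → K
G(6): 6+9=15 → P
Y(24): 24+9=33≡7 → H
K(10): 10+9=19 → T
M(12): 12+9=21 → V
C(2): 2+9=11 → L
H(7): 7+9=16 → Q
J(9): 9+9=18 → S
P(15): 15+9=24 → Y
W(22): 22+9=31≡5 → F
Z(25): 25+9=34≡8 → I
I(8): 8+9=17 → R

EKPHTVLQSYFIR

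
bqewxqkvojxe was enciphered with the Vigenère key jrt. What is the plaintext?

szlngxbevagl

Repeat the key across the ciphertext: jrtjrtjrtjrt
b(1)−j(9): -8≡18 → s
q(16)−r(17): -1≡25 → z
e(4)−t(19): -15≡11 → l
w(22)−j(9): 13 → n
x(23)−r(17): 6 → g
q(16)−t(19): -3≡23 → x
k(10)−j(9): 1 → b
v(21)−r(17): 4 → e
o(14)−t(19): -5≡21 → v
j(9)−j(9): 0 → a
x(23)−r(17): 6 → g
e(4)−t(19): -15≡11 → l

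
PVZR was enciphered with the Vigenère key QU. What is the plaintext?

Repeat the key across the ciphertext: QUQU
P(15)−Q(16): -1≡25 → Z
V(21)−U(20): 1 → B
Z(25)−Q(16): 9 → J
R(17)−U(20): -3≡23 → X

ZBJX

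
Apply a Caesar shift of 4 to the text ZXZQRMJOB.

DBDUVQNSF

Z(25): 25+4=29≡3 → D
X(23): 23+4=27≡1 → B
Z(25): 25+4=29≡3 → D
Q(16): 16+4=20 → U
R(17): 17+4=21 → V
M(12): 12+4=16 → Q
J(9): 9+4=13 → N
O(14): 14+4=18 → S
B(1): 1+4=5 → F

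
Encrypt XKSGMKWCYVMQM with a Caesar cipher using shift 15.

MZHVBZLRNKBFB

X(23): 23+15=38≡12 → M
K(10): 10+15=25 → Z
S(18): 18+15=33≡7 → H
G(6): 6+15=21 → V
M(12): 12+15=27≡1 → B
K(10): 10+15=25 → Z
W(22): 22+15=37≡11 → L
C(2): 2+15=17 → R
Y(24): 24+15=39≡13 → N
V(21): 21+15=36≡10 → K
M(12): 12+15=27≡1 → B
Q(16): 16+15=31≡5 → F
M(12): 12+15=27≡1 → B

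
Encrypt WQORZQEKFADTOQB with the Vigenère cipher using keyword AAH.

Repeat the key across the message: AAHAAHAAHAAHAAH
W(22)+A(0): 22 → W
Q(16)+A(0): 16 → Q
O(14)+H(7): 21 → V
R(17)+A(0): 17 → R
Z(25)+A(0): 25 → Z
Q(16)+H(7): 23 → X
E(4)+A(0): 4 → E
K(10)+A(0): 10 → K
F(5)+H(7): 12 → M
A(0)+A(0): 0 → A
D(3)+A(0): 3 → D
T(19)+H(7): 26≡0 → A
O(14)+A(0): 14 → O
Q(16)+A(0): 16 → Q
B(1)+H(7): 8 → I

WQVRZXEKMADAOQI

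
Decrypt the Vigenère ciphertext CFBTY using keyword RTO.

Repeat the key across the ciphertext: RTORT
C(2)−R(17): -15≡11 → L
F(5)−T(19): -14≡12 → M
B(1)−O(14): -13≡13 → N
T(19)−R(17): 2 → C
Y(24)−T(19): 5 → F

LMNCF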